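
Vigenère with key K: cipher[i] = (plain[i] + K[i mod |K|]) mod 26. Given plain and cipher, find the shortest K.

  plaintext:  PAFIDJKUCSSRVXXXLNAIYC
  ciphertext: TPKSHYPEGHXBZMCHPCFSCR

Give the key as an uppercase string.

EPFK

  i= 0: T-P =  4 → E
  i= 1: P-A = 15 → P
  i= 2: K-F =  5 → F
  i= 3: S-I = 10 → K
  i= 4: H-D =  4 → E
  i= 5: Y-J = 15 → P
  i= 6: P-K =  5 → F
  i= 7: E-U = 10 → K
  i= 8: G-C =  4 → E
  i= 9: H-S = 15 → P
  i=10: X-S =  5 → F
  i=11: B-R = 10 → K
  i=12: Z-V =  4 → E
  i=13: M-X = 15 → P
  i=14: C-X =  5 → F
  i=15: H-X = 10 → K
  i=16: P-L =  4 → E
  i=17: C-N = 15 → P
  i=18: F-A =  5 → F
  i=19: S-I = 10 → K
  i=20: C-Y =  4 → E
  i=21: R-C = 15 → P
  shifts repeat with period 4: EPFK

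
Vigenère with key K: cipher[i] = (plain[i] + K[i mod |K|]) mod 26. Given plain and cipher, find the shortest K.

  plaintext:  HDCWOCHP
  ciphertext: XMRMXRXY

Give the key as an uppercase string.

  i= 0: X-H = 16 → Q
  i= 1: M-D =  9 → J
  i= 2: R-C = 15 → P
  i= 3: M-W = 16 → Q
  i= 4: X-O =  9 → J
  i= 5: R-C = 15 → P
  i= 6: X-H = 16 → Q
  i= 7: Y-P =  9 → J
  shifts repeat with period 3: QJP

QJP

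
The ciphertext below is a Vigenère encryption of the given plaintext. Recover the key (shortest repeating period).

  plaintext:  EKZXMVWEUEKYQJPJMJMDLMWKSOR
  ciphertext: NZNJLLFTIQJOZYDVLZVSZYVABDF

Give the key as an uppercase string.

  i= 0: N-E =  9 → J
  i= 1: Z-K = 15 → P
  i= 2: N-Z = 14 → O
  i= 3: J-X = 12 → M
  i= 4: L-M = 25 → Z
  i= 5: L-V = 16 → Q
  i= 6: F-W =  9 → J
  i= 7: T-E = 15 → P
  i= 8: I-U = 14 → O
  i= 9: Q-E = 12 → M
  i=10: J-K = 25 → Z
  i=11: O-Y = 16 → Q
  i=12: Z-Q =  9 → J
  i=13: Y-J = 15 → P
  i=14: D-P = 14 → O
  i=15: V-J = 12 → M
  i=16: L-M = 25 → Z
  i=17: Z-J = 16 → Q
  i=18: V-M =  9 → J
  i=19: S-D = 15 → P
  i=20: Z-L = 14 → O
  i=21: Y-M = 12 → M
  i=22: V-W = 25 → Z
  i=23: A-K = 16 → Q
  i=24: B-S =  9 → J
  i=25: D-O = 15 → P
  i=26: F-R = 14 → O
  shifts repeat with period 6: JPOMZQ

JPOMZQ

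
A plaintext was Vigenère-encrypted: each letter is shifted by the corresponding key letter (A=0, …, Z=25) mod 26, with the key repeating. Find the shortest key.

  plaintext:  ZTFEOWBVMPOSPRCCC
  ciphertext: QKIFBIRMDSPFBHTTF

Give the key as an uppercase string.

RRDBNMQ

  i= 0: Q-Z = 17 → R
  i= 1: K-T = 17 → R
  i= 2: I-F =  3 → D
  i= 3: F-E =  1 → B
  i= 4: B-O = 13 → N
  i= 5: I-W = 12 → M
  i= 6: R-B = 16 → Q
  i= 7: M-V = 17 → R
  i= 8: D-M = 17 → R
  i= 9: S-P =  3 → D
  i=10: P-O =  1 → B
  i=11: F-S = 13 → N
  i=12: B-P = 12 → M
  i=13: H-R = 16 → Q
  i=14: T-C = 17 → R
  i=15: T-C = 17 → R
  i=16: F-C =  3 → D
  shifts repeat with period 7: RRDBNMQ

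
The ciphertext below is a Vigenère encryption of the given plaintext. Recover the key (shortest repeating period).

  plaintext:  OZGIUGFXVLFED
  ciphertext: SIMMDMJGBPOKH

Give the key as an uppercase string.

  i= 0: S-O =  4 → E
  i= 1: I-Z =  9 → J
  i= 2: M-G =  6 → G
  i= 3: M-I =  4 → E
  i= 4: D-U =  9 → J
  i= 5: M-G =  6 → G
  i= 6: J-F =  4 → E
  i= 7: G-X =  9 → J
  i= 8: B-V =  6 → G
  i= 9: P-L =  4 → E
  i=10: O-F =  9 → J
  i=11: K-E =  6 → G
  i=12: H-D =  4 → E
  shifts repeat with period 3: EJG

EJG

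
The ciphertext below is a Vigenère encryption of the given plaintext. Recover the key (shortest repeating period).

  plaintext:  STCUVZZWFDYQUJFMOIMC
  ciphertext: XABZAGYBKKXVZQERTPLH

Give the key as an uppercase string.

  i= 0: X-S =  5 → F
  i= 1: A-T =  7 → H
  i= 2: B-C = 25 → Z
  i= 3: Z-U =  5 → F
  i= 4: A-V =  5 → F
  i= 5: G-Z =  7 → H
  i= 6: Y-Z = 25 → Z
  i= 7: B-W =  5 → F
  i= 8: K-F =  5 → F
  i= 9: K-D =  7 → H
  i=10: X-Y = 25 → Z
  i=11: V-Q =  5 → F
  i=12: Z-U =  5 → F
  i=13: Q-J =  7 → H
  i=14: E-F = 25 → Z
  i=15: R-M =  5 → F
  i=16: T-O =  5 → F
  i=17: P-I =  7 → H
  i=18: L-M = 25 → Z
  i=19: H-C =  5 → F
  shifts repeat with period 4: FHZF

FHZF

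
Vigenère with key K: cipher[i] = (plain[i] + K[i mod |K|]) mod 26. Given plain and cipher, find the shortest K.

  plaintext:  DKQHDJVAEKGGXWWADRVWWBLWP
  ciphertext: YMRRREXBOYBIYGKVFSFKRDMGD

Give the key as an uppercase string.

VCBKO

  i= 0: Y-D = 21 → V
  i= 1: M-K =  2 → C
  i= 2: R-Q =  1 → B
  i= 3: R-H = 10 → K
  i= 4: R-D = 14 → O
  i= 5: E-J = 21 → V
  i= 6: X-V =  2 → C
  i= 7: B-A =  1 → B
  i= 8: O-E = 10 → K
  i= 9: Y-K = 14 → O
  i=10: B-G = 21 → V
  i=11: I-G =  2 → C
  i=12: Y-X =  1 → B
  i=13: G-W = 10 → K
  i=14: K-W = 14 → O
  i=15: V-A = 21 → V
  i=16: F-D =  2 → C
  i=17: S-R =  1 → B
  i=18: F-V = 10 → K
  i=19: K-W = 14 → O
  i=20: R-W = 21 → V
  i=21: D-B =  2 → C
  i=22: M-L =  1 → B
  i=23: G-W = 10 → K
  i=24: D-P = 14 → O
  shifts repeat with period 5: VCBKO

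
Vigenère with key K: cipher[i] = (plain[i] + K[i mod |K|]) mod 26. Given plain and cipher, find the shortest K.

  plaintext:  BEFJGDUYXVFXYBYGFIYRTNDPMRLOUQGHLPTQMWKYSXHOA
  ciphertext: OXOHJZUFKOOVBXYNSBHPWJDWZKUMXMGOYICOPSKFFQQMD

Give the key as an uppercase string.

NTJYDWAH

  i= 0: O-B = 13 → N
  i= 1: X-E = 19 → T
  i= 2: O-F =  9 → J
  i= 3: H-J = 24 → Y
  i= 4: J-G =  3 → D
  i= 5: Z-D = 22 → W
  i= 6: U-U =  0 → A
  i= 7: F-Y =  7 → H
  i= 8: K-X = 13 → N
  i= 9: O-V = 19 → T
  i=10: O-F =  9 → J
  i=11: V-X = 24 → Y
  i=12: B-Y =  3 → D
  i=13: X-B = 22 → W
  i=14: Y-Y =  0 → A
  i=15: N-G =  7 → H
  i=16: S-F = 13 → N
  i=17: B-I = 19 → T
  i=18: H-Y =  9 → J
  i=19: P-R = 24 → Y
  i=20: W-T =  3 → D
  i=21: J-N = 22 → W
  i=22: D-D =  0 → A
  i=23: W-P =  7 → H
  i=24: Z-M = 13 → N
  i=25: K-R = 19 → T
  i=26: U-L =  9 → J
  i=27: M-O = 24 → Y
  i=28: X-U =  3 → D
  i=29: M-Q = 22 → W
  i=30: G-G =  0 → A
  i=31: O-H =  7 → H
  i=32: Y-L = 13 → N
  i=33: I-P = 19 → T
  i=34: C-T =  9 → J
  i=35: O-Q = 24 → Y
  i=36: P-M =  3 → D
  i=37: S-W = 22 → W
  i=38: K-K =  0 → A
  i=39: F-Y =  7 → H
  i=40: F-S = 13 → N
  i=41: Q-X = 19 → T
  i=42: Q-H =  9 → J
  i=43: M-O = 24 → Y
  i=44: D-A =  3 → D
  shifts repeat with period 8: NTJYDWAH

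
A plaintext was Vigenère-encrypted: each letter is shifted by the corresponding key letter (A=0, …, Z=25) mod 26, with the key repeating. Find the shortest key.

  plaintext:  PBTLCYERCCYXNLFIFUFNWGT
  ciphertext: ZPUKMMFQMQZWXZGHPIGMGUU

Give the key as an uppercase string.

  i= 0: Z-P = 10 → K
  i= 1: P-B = 14 → O
  i= 2: U-T =  1 → B
  i= 3: K-L = 25 → Z
  i= 4: M-C = 10 → K
  i= 5: M-Y = 14 → O
  i= 6: F-E =  1 → B
  i= 7: Q-R = 25 → Z
  i= 8: M-C = 10 → K
  i= 9: Q-C = 14 → O
  i=10: Z-Y =  1 → B
  i=11: W-X = 25 → Z
  i=12: X-N = 10 → K
  i=13: Z-L = 14 → O
  i=14: G-F =  1 → B
  i=15: H-I = 25 → Z
  i=16: P-F = 10 → K
  i=17: I-U = 14 → O
  i=18: G-F =  1 → B
  i=19: M-N = 25 → Z
  i=20: G-W = 10 → K
  i=21: U-G = 14 → O
  i=22: U-T =  1 → B
  shifts repeat with period 4: KOBZ

KOBZ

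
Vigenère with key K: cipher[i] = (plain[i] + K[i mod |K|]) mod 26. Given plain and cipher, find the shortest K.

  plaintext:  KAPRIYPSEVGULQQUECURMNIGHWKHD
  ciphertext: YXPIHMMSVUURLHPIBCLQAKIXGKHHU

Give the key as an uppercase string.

  i= 0: Y-K = 14 → O
  i= 1: X-A = 23 → X
  i= 2: P-P =  0 → A
  i= 3: I-R = 17 → R
  i= 4: H-I = 25 → Z
  i= 5: M-Y = 14 → O
  i= 6: M-P = 23 → X
  i= 7: S-S =  0 → A
  i= 8: V-E = 17 → R
  i= 9: U-V = 25 → Z
  i=10: U-G = 14 → O
  i=11: R-U = 23 → X
  i=12: L-L =  0 → A
  i=13: H-Q = 17 → R
  i=14: P-Q = 25 → Z
  i=15: I-U = 14 → O
  i=16: B-E = 23 → X
  i=17: C-C =  0 → A
  i=18: L-U = 17 → R
  i=19: Q-R = 25 → Z
  i=20: A-M = 14 → O
  i=21: K-N = 23 → X
  i=22: I-I =  0 → A
  i=23: X-G = 17 → R
  i=24: G-H = 25 → Z
  i=25: K-W = 14 → O
  i=26: H-K = 23 → X
  i=27: H-H =  0 → A
  i=28: U-D = 17 → R
  shifts repeat with period 5: OXARZ

OXARZ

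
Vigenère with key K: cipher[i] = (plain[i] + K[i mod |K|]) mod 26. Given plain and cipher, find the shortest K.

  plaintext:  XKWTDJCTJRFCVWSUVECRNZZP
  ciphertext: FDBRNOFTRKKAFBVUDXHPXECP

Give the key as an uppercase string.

ITFYKFDA

  i= 0: F-X =  8 → I
  i= 1: D-K = 19 → T
  i= 2: B-W =  5 → F
  i= 3: R-T = 24 → Y
  i= 4: N-D = 10 → K
  i= 5: O-J =  5 → F
  i= 6: F-C =  3 → D
  i= 7: T-T =  0 → A
  i= 8: R-J =  8 → I
  i= 9: K-R = 19 → T
  i=10: K-F =  5 → F
  i=11: A-C = 24 → Y
  i=12: F-V = 10 → K
  i=13: B-W =  5 → F
  i=14: V-S =  3 → D
  i=15: U-U =  0 → A
  i=16: D-V =  8 → I
  i=17: X-E = 19 → T
  i=18: H-C =  5 → F
  i=19: P-R = 24 → Y
  i=20: X-N = 10 → K
  i=21: E-Z =  5 → F
  i=22: C-Z =  3 → D
  i=23: P-P =  0 → A
  shifts repeat with period 8: ITFYKFDA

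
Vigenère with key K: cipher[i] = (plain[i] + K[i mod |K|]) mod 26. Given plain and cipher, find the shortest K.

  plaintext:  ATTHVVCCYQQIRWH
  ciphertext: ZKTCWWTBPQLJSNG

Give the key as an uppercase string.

ZRAVBBR

  i= 0: Z-A = 25 → Z
  i= 1: K-T = 17 → R
  i= 2: T-T =  0 → A
  i= 3: C-H = 21 → V
  i= 4: W-V =  1 → B
  i= 5: W-V =  1 → B
  i= 6: T-C = 17 → R
  i= 7: B-C = 25 → Z
  i= 8: P-Y = 17 → R
  i= 9: Q-Q =  0 → A
  i=10: L-Q = 21 → V
  i=11: J-I =  1 → B
  i=12: S-R =  1 → B
  i=13: N-W = 17 → R
  i=14: G-H = 25 → Z
  shifts repeat with period 7: ZRAVBBR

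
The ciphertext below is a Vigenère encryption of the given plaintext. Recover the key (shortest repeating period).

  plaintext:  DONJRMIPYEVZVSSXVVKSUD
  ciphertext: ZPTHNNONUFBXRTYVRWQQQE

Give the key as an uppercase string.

  i= 0: Z-D = 22 → W
  i= 1: P-O =  1 → B
  i= 2: T-N =  6 → G
  i= 3: H-J = 24 → Y
  i= 4: N-R = 22 → W
  i= 5: N-M =  1 → B
  i= 6: O-I =  6 → G
  i= 7: N-P = 24 → Y
  i= 8: U-Y = 22 → W
  i= 9: F-E =  1 → B
  i=10: B-V =  6 → G
  i=11: X-Z = 24 → Y
  i=12: R-V = 22 → W
  i=13: T-S =  1 → B
  i=14: Y-S =  6 → G
  i=15: V-X = 24 → Y
  i=16: R-V = 22 → W
  i=17: W-V =  1 → B
  i=18: Q-K =  6 → G
  i=19: Q-S = 24 → Y
  i=20: Q-U = 22 → W
  i=21: E-D =  1 → B
  shifts repeat with period 4: WBGY

WBGY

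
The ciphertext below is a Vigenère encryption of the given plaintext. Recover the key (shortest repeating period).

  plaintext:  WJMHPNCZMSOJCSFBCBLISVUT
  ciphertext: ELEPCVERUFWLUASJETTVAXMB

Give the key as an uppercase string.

  i= 0: E-W =  8 → I
  i= 1: L-J =  2 → C
  i= 2: E-M = 18 → S
  i= 3: P-H =  8 → I
  i= 4: C-P = 13 → N
  i= 5: V-N =  8 → I
  i= 6: E-C =  2 → C
  i= 7: R-Z = 18 → S
  i= 8: U-M =  8 → I
  i= 9: F-S = 13 → N
  i=10: W-O =  8 → I
  i=11: L-J =  2 → C
  i=12: U-C = 18 → S
  i=13: A-S =  8 → I
  i=14: S-F = 13 → N
  i=15: J-B =  8 → I
  i=16: E-C =  2 → C
  i=17: T-B = 18 → S
  i=18: T-L =  8 → I
  i=19: V-I = 13 → N
  i=20: A-S =  8 → I
  i=21: X-V =  2 → C
  i=22: M-U = 18 → S
  i=23: B-T =  8 → I
  shifts repeat with period 5: ICSIN

ICSIN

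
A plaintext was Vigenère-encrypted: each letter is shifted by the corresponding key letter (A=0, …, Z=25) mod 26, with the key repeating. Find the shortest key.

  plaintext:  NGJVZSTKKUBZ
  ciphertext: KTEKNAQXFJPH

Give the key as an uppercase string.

XNVPOI

  i= 0: K-N = 23 → X
  i= 1: T-G = 13 → N
  i= 2: E-J = 21 → V
  i= 3: K-V = 15 → P
  i= 4: N-Z = 14 → O
  i= 5: A-S =  8 → I
  i= 6: Q-T = 23 → X
  i= 7: X-K = 13 → N
  i= 8: F-K = 21 → V
  i= 9: J-U = 15 → P
  i=10: P-B = 14 → O
  i=11: H-Z =  8 → I
  shifts repeat with period 6: XNVPOI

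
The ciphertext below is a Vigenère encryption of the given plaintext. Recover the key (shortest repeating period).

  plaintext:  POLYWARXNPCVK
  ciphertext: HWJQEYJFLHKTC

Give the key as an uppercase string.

SIY

  i= 0: H-P = 18 → S
  i= 1: W-O =  8 → I
  i= 2: J-L = 24 → Y
  i= 3: Q-Y = 18 → S
  i= 4: E-W =  8 → I
  i= 5: Y-A = 24 → Y
  i= 6: J-R = 18 → S
  i= 7: F-X =  8 → I
  i= 8: L-N = 24 → Y
  i= 9: H-P = 18 → S
  i=10: K-C =  8 → I
  i=11: T-V = 24 → Y
  i=12: C-K = 18 → S
  shifts repeat with period 3: SIY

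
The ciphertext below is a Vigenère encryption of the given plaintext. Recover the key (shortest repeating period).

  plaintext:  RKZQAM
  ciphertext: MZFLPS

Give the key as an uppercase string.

VPG

  i= 0: M-R = 21 → V
  i= 1: Z-K = 15 → P
  i= 2: F-Z =  6 → G
  i= 3: L-Q = 21 → V
  i= 4: P-A = 15 → P
  i= 5: S-M =  6 → G
  shifts repeat with period 3: VPG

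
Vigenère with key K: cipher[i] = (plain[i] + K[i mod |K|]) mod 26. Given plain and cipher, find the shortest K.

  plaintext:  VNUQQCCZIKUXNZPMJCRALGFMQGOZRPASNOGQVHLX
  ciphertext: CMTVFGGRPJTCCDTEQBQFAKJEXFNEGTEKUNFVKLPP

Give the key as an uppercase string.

HZZFPEES

  i= 0: C-V =  7 → H
  i= 1: M-N = 25 → Z
  i= 2: T-U = 25 → Z
  i= 3: V-Q =  5 → F
  i= 4: F-Q = 15 → P
  i= 5: G-C =  4 → E
  i= 6: G-C =  4 → E
  i= 7: R-Z = 18 → S
  i= 8: P-I =  7 → H
  i= 9: J-K = 25 → Z
  i=10: T-U = 25 → Z
  i=11: C-X =  5 → F
  i=12: C-N = 15 → P
  i=13: D-Z =  4 → E
  i=14: T-P =  4 → E
  i=15: E-M = 18 → S
  i=16: Q-J =  7 → H
  i=17: B-C = 25 → Z
  i=18: Q-R = 25 → Z
  i=19: F-A =  5 → F
  i=20: A-L = 15 → P
  i=21: K-G =  4 → E
  i=22: J-F =  4 → E
  i=23: E-M = 18 → S
  i=24: X-Q =  7 → H
  i=25: F-G = 25 → Z
  i=26: N-O = 25 → Z
  i=27: E-Z =  5 → F
  i=28: G-R = 15 → P
  i=29: T-P =  4 → E
  i=30: E-A =  4 → E
  i=31: K-S = 18 → S
  i=32: U-N =  7 → H
  i=33: N-O = 25 → Z
  i=34: F-G = 25 → Z
  i=35: V-Q =  5 → F
  i=36: K-V = 15 → P
  i=37: L-H =  4 → E
  i=38: P-L =  4 → E
  i=39: P-X = 18 → S
  shifts repeat with period 8: HZZFPEES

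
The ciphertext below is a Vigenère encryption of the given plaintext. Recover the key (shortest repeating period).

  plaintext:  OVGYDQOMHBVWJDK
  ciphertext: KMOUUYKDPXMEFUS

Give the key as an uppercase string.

WRI

  i= 0: K-O = 22 → W
  i= 1: M-V = 17 → R
  i= 2: O-G =  8 → I
  i= 3: U-Y = 22 → W
  i= 4: U-D = 17 → R
  i= 5: Y-Q =  8 → I
  i= 6: K-O = 22 → W
  i= 7: D-M = 17 → R
  i= 8: P-H =  8 → I
  i= 9: X-B = 22 → W
  i=10: M-V = 17 → R
  i=11: E-W =  8 → I
  i=12: F-J = 22 → W
  i=13: U-D = 17 → R
  i=14: S-K =  8 → I
  shifts repeat with period 3: WRI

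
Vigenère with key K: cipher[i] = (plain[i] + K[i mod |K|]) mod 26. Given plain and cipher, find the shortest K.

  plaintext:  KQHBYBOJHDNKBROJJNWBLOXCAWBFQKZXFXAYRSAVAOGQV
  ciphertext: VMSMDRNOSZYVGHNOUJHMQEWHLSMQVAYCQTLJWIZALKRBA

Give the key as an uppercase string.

LWLLFQZF

  i= 0: V-K = 11 → L
  i= 1: M-Q = 22 → W
  i= 2: S-H = 11 → L
  i= 3: M-B = 11 → L
  i= 4: D-Y =  5 → F
  i= 5: R-B = 16 → Q
  i= 6: N-O = 25 → Z
  i= 7: O-J =  5 → F
  i= 8: S-H = 11 → L
  i= 9: Z-D = 22 → W
  i=10: Y-N = 11 → L
  i=11: V-K = 11 → L
  i=12: G-B =  5 → F
  i=13: H-R = 16 → Q
  i=14: N-O = 25 → Z
  i=15: O-J =  5 → F
  i=16: U-J = 11 → L
  i=17: J-N = 22 → W
  i=18: H-W = 11 → L
  i=19: M-B = 11 → L
  i=20: Q-L =  5 → F
  i=21: E-O = 16 → Q
  i=22: W-X = 25 → Z
  i=23: H-C =  5 → F
  i=24: L-A = 11 → L
  i=25: S-W = 22 → W
  i=26: M-B = 11 → L
  i=27: Q-F = 11 → L
  i=28: V-Q =  5 → F
  i=29: A-K = 16 → Q
  i=30: Y-Z = 25 → Z
  i=31: C-X =  5 → F
  i=32: Q-F = 11 → L
  i=33: T-X = 22 → W
  i=34: L-A = 11 → L
  i=35: J-Y = 11 → L
  i=36: W-R =  5 → F
  i=37: I-S = 16 → Q
  i=38: Z-A = 25 → Z
  i=39: A-V =  5 → F
  i=40: L-A = 11 → L
  i=41: K-O = 22 → W
  i=42: R-G = 11 → L
  i=43: B-Q = 11 → L
  i=44: A-V =  5 → F
  shifts repeat with period 8: LWLLFQZF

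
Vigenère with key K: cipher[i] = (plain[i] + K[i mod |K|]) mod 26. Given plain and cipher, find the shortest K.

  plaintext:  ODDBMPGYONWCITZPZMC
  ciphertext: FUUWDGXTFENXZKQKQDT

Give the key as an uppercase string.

RRRV

  i= 0: F-O = 17 → R
  i= 1: U-D = 17 → R
  i= 2: U-D = 17 → R
  i= 3: W-B = 21 → V
  i= 4: D-M = 17 → R
  i= 5: G-P = 17 → R
  i= 6: X-G = 17 → R
  i= 7: T-Y = 21 → V
  i= 8: F-O = 17 → R
  i= 9: E-N = 17 → R
  i=10: N-W = 17 → R
  i=11: X-C = 21 → V
  i=12: Z-I = 17 → R
  i=13: K-T = 17 → R
  i=14: Q-Z = 17 → R
  i=15: K-P = 21 → V
  i=16: Q-Z = 17 → R
  i=17: D-M = 17 → R
  i=18: T-C = 17 → R
  shifts repeat with period 4: RRRV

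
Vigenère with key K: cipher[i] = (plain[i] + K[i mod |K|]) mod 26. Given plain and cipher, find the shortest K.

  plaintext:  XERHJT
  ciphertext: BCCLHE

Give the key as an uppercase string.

  i= 0: B-X =  4 → E
  i= 1: C-E = 24 → Y
  i= 2: C-R = 11 → L
  i= 3: L-H =  4 → E
  i= 4: H-J = 24 → Y
  i= 5: E-T = 11 → L
  shifts repeat with period 3: EYL

EYL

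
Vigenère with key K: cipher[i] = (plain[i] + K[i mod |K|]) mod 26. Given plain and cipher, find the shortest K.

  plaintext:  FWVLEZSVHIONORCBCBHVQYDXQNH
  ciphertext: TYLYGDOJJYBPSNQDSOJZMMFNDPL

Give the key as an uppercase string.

OCQNCEW

  i= 0: T-F = 14 → O
  i= 1: Y-W =  2 → C
  i= 2: L-V = 16 → Q
  i= 3: Y-L = 13 → N
  i= 4: G-E =  2 → C
  i= 5: D-Z =  4 → E
  i= 6: O-S = 22 → W
  i= 7: J-V = 14 → O
  i= 8: J-H =  2 → C
  i= 9: Y-I = 16 → Q
  i=10: B-O = 13 → N
  i=11: P-N =  2 → C
  i=12: S-O =  4 → E
  i=13: N-R = 22 → W
  i=14: Q-C = 14 → O
  i=15: D-B =  2 → C
  i=16: S-C = 16 → Q
  i=17: O-B = 13 → N
  i=18: J-H =  2 → C
  i=19: Z-V =  4 → E
  i=20: M-Q = 22 → W
  i=21: M-Y = 14 → O
  i=22: F-D =  2 → C
  i=23: N-X = 16 → Q
  i=24: D-Q = 13 → N
  i=25: P-N =  2 → C
  i=26: L-H =  4 → E
  shifts repeat with period 7: OCQNCEW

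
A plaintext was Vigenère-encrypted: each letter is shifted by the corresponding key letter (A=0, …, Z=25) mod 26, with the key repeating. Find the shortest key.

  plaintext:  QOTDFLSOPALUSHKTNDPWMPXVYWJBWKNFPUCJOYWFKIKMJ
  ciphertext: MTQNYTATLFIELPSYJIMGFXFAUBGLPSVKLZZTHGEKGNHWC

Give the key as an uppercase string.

  i= 0: M-Q = 22 → W
  i= 1: T-O =  5 → F
  i= 2: Q-T = 23 → X
  i= 3: N-D = 10 → K
  i= 4: Y-F = 19 → T
  i= 5: T-L =  8 → I
  i= 6: A-S =  8 → I
  i= 7: T-O =  5 → F
  i= 8: L-P = 22 → W
  i= 9: F-A =  5 → F
  i=10: I-L = 23 → X
  i=11: E-U = 10 → K
  i=12: L-S = 19 → T
  i=13: P-H =  8 → I
  i=14: S-K =  8 → I
  i=15: Y-T =  5 → F
  i=16: J-N = 22 → W
  i=17: I-D =  5 → F
  i=18: M-P = 23 → X
  i=19: G-W = 10 → K
  i=20: F-M = 19 → T
  i=21: X-P =  8 → I
  i=22: F-X =  8 → I
  i=23: A-V =  5 → F
  i=24: U-Y = 22 → W
  i=25: B-W =  5 → F
  i=26: G-J = 23 → X
  i=27: L-B = 10 → K
  i=28: P-W = 19 → T
  i=29: S-K =  8 → I
  i=30: V-N =  8 → I
  i=31: K-F =  5 → F
  i=32: L-P = 22 → W
  i=33: Z-U =  5 → F
  i=34: Z-C = 23 → X
  i=35: T-J = 10 → K
  i=36: H-O = 19 → T
  i=37: G-Y =  8 → I
  i=38: E-W =  8 → I
  i=39: K-F =  5 → F
  i=40: G-K = 22 → W
  i=41: N-I =  5 → F
  i=42: H-K = 23 → X
  i=43: W-M = 10 → K
  i=44: C-J = 19 → T
  shifts repeat with period 8: WFXKTIIF

WFXKTIIF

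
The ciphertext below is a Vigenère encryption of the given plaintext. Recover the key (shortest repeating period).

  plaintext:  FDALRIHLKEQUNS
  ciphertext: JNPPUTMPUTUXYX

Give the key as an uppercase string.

EKPEDLF

  i= 0: J-F =  4 → E
  i= 1: N-D = 10 → K
  i= 2: P-A = 15 → P
  i= 3: P-L =  4 → E
  i= 4: U-R =  3 → D
  i= 5: T-I = 11 → L
  i= 6: M-H =  5 → F
  i= 7: P-L =  4 → E
  i= 8: U-K = 10 → K
  i= 9: T-E = 15 → P
  i=10: U-Q =  4 → E
  i=11: X-U =  3 → D
  i=12: Y-N = 11 → L
  i=13: X-S =  5 → F
  shifts repeat with period 7: EKPEDLF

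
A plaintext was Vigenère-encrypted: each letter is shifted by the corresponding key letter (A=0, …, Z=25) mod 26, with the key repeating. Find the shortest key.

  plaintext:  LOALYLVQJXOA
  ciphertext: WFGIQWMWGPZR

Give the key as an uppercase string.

  i= 0: W-L = 11 → L
  i= 1: F-O = 17 → R
  i= 2: G-A =  6 → G
  i= 3: I-L = 23 → X
  i= 4: Q-Y = 18 → S
  i= 5: W-L = 11 → L
  i= 6: M-V = 17 → R
  i= 7: W-Q =  6 → G
  i= 8: G-J = 23 → X
  i= 9: P-X = 18 → S
  i=10: Z-O = 11 → L
  i=11: R-A = 17 → R
  shifts repeat with period 5: LRGXS

LRGXS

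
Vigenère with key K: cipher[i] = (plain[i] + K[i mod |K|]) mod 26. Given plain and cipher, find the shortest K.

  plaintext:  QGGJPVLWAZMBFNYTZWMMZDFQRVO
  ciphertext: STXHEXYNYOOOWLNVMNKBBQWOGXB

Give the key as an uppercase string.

  i= 0: S-Q =  2 → C
  i= 1: T-G = 13 → N
  i= 2: X-G = 17 → R
  i= 3: H-J = 24 → Y
  i= 4: E-P = 15 → P
  i= 5: X-V =  2 → C
  i= 6: Y-L = 13 → N
  i= 7: N-W = 17 → R
  i= 8: Y-A = 24 → Y
  i= 9: O-Z = 15 → P
  i=10: O-M =  2 → C
  i=11: O-B = 13 → N
  i=12: W-F = 17 → R
  i=13: L-N = 24 → Y
  i=14: N-Y = 15 → P
  i=15: V-T =  2 → C
  i=16: M-Z = 13 → N
  i=17: N-W = 17 → R
  i=18: K-M = 24 → Y
  i=19: B-M = 15 → P
  i=20: B-Z =  2 → C
  i=21: Q-D = 13 → N
  i=22: W-F = 17 → R
  i=23: O-Q = 24 → Y
  i=24: G-R = 15 → P
  i=25: X-V =  2 → C
  i=26: B-O = 13 → N
  shifts repeat with period 5: CNRYP

CNRYP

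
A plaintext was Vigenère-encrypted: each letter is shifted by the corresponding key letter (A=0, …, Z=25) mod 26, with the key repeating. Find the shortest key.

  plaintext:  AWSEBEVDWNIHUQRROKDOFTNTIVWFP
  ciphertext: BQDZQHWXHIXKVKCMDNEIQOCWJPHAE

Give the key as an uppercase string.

BULVPD

  i= 0: B-A =  1 → B
  i= 1: Q-W = 20 → U
  i= 2: D-S = 11 → L
  i= 3: Z-E = 21 → V
  i= 4: Q-B = 15 → P
  i= 5: H-E =  3 → D
  i= 6: W-V =  1 → B
  i= 7: X-D = 20 → U
  i= 8: H-W = 11 → L
  i= 9: I-N = 21 → V
  i=10: X-I = 15 → P
  i=11: K-H =  3 → D
  i=12: V-U =  1 → B
  i=13: K-Q = 20 → U
  i=14: C-R = 11 → L
  i=15: M-R = 21 → V
  i=16: D-O = 15 → P
  i=17: N-K =  3 → D
  i=18: E-D =  1 → B
  i=19: I-O = 20 → U
  i=20: Q-F = 11 → L
  i=21: O-T = 21 → V
  i=22: C-N = 15 → P
  i=23: W-T =  3 → D
  i=24: J-I =  1 → B
  i=25: P-V = 20 → U
  i=26: H-W = 11 → L
  i=27: A-F = 21 → V
  i=28: E-P = 15 → P
  shifts repeat with period 6: BULVPD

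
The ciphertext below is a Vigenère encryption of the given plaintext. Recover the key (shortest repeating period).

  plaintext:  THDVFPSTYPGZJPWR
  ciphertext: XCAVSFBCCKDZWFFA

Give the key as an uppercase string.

  i= 0: X-T =  4 → E
  i= 1: C-H = 21 → V
  i= 2: A-D = 23 → X
  i= 3: V-V =  0 → A
  i= 4: S-F = 13 → N
  i= 5: F-P = 16 → Q
  i= 6: B-S =  9 → J
  i= 7: C-T =  9 → J
  i= 8: C-Y =  4 → E
  i= 9: K-P = 21 → V
  i=10: D-G = 23 → X
  i=11: Z-Z =  0 → A
  i=12: W-J = 13 → N
  i=13: F-P = 16 → Q
  i=14: F-W =  9 → J
  i=15: A-R =  9 → J
  shifts repeat with period 8: EVXANQJJ

EVXANQJJ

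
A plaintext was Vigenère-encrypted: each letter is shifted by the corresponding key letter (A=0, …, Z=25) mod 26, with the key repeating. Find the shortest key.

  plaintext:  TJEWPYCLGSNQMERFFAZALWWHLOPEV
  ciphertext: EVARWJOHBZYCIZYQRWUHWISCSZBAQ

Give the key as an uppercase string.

  i= 0: E-T = 11 → L
  i= 1: V-J = 12 → M
  i= 2: A-E = 22 → W
  i= 3: R-W = 21 → V
  i= 4: W-P =  7 → H
  i= 5: J-Y = 11 → L
  i= 6: O-C = 12 → M
  i= 7: H-L = 22 → W
  i= 8: B-G = 21 → V
  i= 9: Z-S =  7 → H
  i=10: Y-N = 11 → L
  i=11: C-Q = 12 → M
  i=12: I-M = 22 → W
  i=13: Z-E = 21 → V
  i=14: Y-R =  7 → H
  i=15: Q-F = 11 → L
  i=16: R-F = 12 → M
  i=17: W-A = 22 → W
  i=18: U-Z = 21 → V
  i=19: H-A =  7 → H
  i=20: W-L = 11 → L
  i=21: I-W = 12 → M
  i=22: S-W = 22 → W
  i=23: C-H = 21 → V
  i=24: S-L =  7 → H
  i=25: Z-O = 11 → L
  i=26: B-P = 12 → M
  i=27: A-E = 22 → W
  i=28: Q-V = 21 → V
  shifts repeat with period 5: LMWVH

LMWVH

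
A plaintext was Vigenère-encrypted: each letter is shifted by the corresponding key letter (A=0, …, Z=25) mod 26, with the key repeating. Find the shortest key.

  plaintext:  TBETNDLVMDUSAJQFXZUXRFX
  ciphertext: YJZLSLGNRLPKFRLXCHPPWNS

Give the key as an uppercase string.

FIVS

  i= 0: Y-T =  5 → F
  i= 1: J-B =  8 → I
  i= 2: Z-E = 21 → V
  i= 3: L-T = 18 → S
  i= 4: S-N =  5 → F
  i= 5: L-D =  8 → I
  i= 6: G-L = 21 → V
  i= 7: N-V = 18 → S
  i= 8: R-M =  5 → F
  i= 9: L-D =  8 → I
  i=10: P-U = 21 → V
  i=11: K-S = 18 → S
  i=12: F-A =  5 → F
  i=13: R-J =  8 → I
  i=14: L-Q = 21 → V
  i=15: X-F = 18 → S
  i=16: C-X =  5 → F
  i=17: H-Z =  8 → I
  i=18: P-U = 21 → V
  i=19: P-X = 18 → S
  i=20: W-R =  5 → F
  i=21: N-F =  8 → I
  i=22: S-X = 21 → V
  shifts repeat with period 4: FIVS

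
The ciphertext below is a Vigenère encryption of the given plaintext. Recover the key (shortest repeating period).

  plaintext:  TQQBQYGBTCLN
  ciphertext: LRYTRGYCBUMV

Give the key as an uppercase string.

  i= 0: L-T = 18 → S
  i= 1: R-Q =  1 → B
  i= 2: Y-Q =  8 → I
  i= 3: T-B = 18 → S
  i= 4: R-Q =  1 → B
  i= 5: G-Y =  8 → I
  i= 6: Y-G = 18 → S
  i= 7: C-B =  1 → B
  i= 8: B-T =  8 → I
  i= 9: U-C = 18 → S
  i=10: M-L =  1 → B
  i=11: V-N =  8 → I
  shifts repeat with period 3: SBI

SBI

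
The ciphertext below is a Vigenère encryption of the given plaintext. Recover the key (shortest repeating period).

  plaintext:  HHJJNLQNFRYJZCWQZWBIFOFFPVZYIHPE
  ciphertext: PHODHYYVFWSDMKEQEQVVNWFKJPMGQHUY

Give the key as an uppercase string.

IAFUUNI

  i= 0: P-H =  8 → I
  i= 1: H-H =  0 → A
  i= 2: O-J =  5 → F
  i= 3: D-J = 20 → U
  i= 4: H-N = 20 → U
  i= 5: Y-L = 13 → N
  i= 6: Y-Q =  8 → I
  i= 7: V-N =  8 → I
  i= 8: F-F =  0 → A
  i= 9: W-R =  5 → F
  i=10: S-Y = 20 → U
  i=11: D-J = 20 → U
  i=12: M-Z = 13 → N
  i=13: K-C =  8 → I
  i=14: E-W =  8 → I
  i=15: Q-Q =  0 → A
  i=16: E-Z =  5 → F
  i=17: Q-W = 20 → U
  i=18: V-B = 20 → U
  i=19: V-I = 13 → N
  i=20: N-F =  8 → I
  i=21: W-O =  8 → I
  i=22: F-F =  0 → A
  i=23: K-F =  5 → F
  i=24: J-P = 20 → U
  i=25: P-V = 20 → U
  i=26: M-Z = 13 → N
  i=27: G-Y =  8 → I
  i=28: Q-I =  8 → I
  i=29: H-H =  0 → A
  i=30: U-P =  5 → F
  i=31: Y-E = 20 → U
  shifts repeat with period 7: IAFUUNI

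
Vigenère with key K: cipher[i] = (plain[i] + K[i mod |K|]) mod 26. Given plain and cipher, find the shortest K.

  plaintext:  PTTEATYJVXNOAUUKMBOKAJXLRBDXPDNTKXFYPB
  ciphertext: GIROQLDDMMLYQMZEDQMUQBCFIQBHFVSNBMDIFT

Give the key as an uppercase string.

  i= 0: G-P = 17 → R
  i= 1: I-T = 15 → P
  i= 2: R-T = 24 → Y
  i= 3: O-E = 10 → K
  i= 4: Q-A = 16 → Q
  i= 5: L-T = 18 → S
  i= 6: D-Y =  5 → F
  i= 7: D-J = 20 → U
  i= 8: M-V = 17 → R
  i= 9: M-X = 15 → P
  i=10: L-N = 24 → Y
  i=11: Y-O = 10 → K
  i=12: Q-A = 16 → Q
  i=13: M-U = 18 → S
  i=14: Z-U =  5 → F
  i=15: E-K = 20 → U
  i=16: D-M = 17 → R
  i=17: Q-B = 15 → P
  i=18: M-O = 24 → Y
  i=19: U-K = 10 → K
  i=20: Q-A = 16 → Q
  i=21: B-J = 18 → S
  i=22: C-X =  5 → F
  i=23: F-L = 20 → U
  i=24: I-R = 17 → R
  i=25: Q-B = 15 → P
  i=26: B-D = 24 → Y
  i=27: H-X = 10 → K
  i=28: F-P = 16 → Q
  i=29: V-D = 18 → S
  i=30: S-N =  5 → F
  i=31: N-T = 20 → U
  i=32: B-K = 17 → R
  i=33: M-X = 15 → P
  i=34: D-F = 24 → Y
  i=35: I-Y = 10 → K
  i=36: F-P = 16 → Q
  i=37: T-B = 18 → S
  shifts repeat with period 8: RPYKQSFU

RPYKQSFU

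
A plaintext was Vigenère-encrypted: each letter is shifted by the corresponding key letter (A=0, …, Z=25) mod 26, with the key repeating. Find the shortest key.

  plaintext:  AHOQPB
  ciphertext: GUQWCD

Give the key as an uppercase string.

GNC

  i= 0: G-A =  6 → G
  i= 1: U-H = 13 → N
  i= 2: Q-O =  2 → C
  i= 3: W-Q =  6 → G
  i= 4: C-P = 13 → N
  i= 5: D-B =  2 → C
  shifts repeat with period 3: GNC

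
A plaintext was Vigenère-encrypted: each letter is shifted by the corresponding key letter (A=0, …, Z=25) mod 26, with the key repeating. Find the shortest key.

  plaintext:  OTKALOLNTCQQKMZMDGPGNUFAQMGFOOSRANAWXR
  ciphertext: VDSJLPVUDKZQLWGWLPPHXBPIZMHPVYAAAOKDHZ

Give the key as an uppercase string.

HKIJABK

  i= 0: V-O =  7 → H
  i= 1: D-T = 10 → K
  i= 2: S-K =  8 → I
  i= 3: J-A =  9 → J
  i= 4: L-L =  0 → A
  i= 5: P-O =  1 → B
  i= 6: V-L = 10 → K
  i= 7: U-N =  7 → H
  i= 8: D-T = 10 → K
  i= 9: K-C =  8 → I
  i=10: Z-Q =  9 → J
  i=11: Q-Q =  0 → A
  i=12: L-K =  1 → B
  i=13: W-M = 10 → K
  i=14: G-Z =  7 → H
  i=15: W-M = 10 → K
  i=16: L-D =  8 → I
  i=17: P-G =  9 → J
  i=18: P-P =  0 → A
  i=19: H-G =  1 → B
  i=20: X-N = 10 → K
  i=21: B-U =  7 → H
  i=22: P-F = 10 → K
  i=23: I-A =  8 → I
  i=24: Z-Q =  9 → J
  i=25: M-M =  0 → A
  i=26: H-G =  1 → B
  i=27: P-F = 10 → K
  i=28: V-O =  7 → H
  i=29: Y-O = 10 → K
  i=30: A-S =  8 → I
  i=31: A-R =  9 → J
  i=32: A-A =  0 → A
  i=33: O-N =  1 → B
  i=34: K-A = 10 → K
  i=35: D-W =  7 → H
  i=36: H-X = 10 → K
  i=37: Z-R =  8 → I
  shifts repeat with period 7: HKIJABK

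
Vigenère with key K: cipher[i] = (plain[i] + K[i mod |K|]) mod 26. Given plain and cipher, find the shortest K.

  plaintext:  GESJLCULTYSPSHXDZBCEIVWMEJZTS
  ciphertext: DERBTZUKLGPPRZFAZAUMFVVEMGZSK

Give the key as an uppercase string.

  i= 0: D-G = 23 → X
  i= 1: E-E =  0 → A
  i= 2: R-S = 25 → Z
  i= 3: B-J = 18 → S
  i= 4: T-L =  8 → I
  i= 5: Z-C = 23 → X
  i= 6: U-U =  0 → A
  i= 7: K-L = 25 → Z
  i= 8: L-T = 18 → S
  i= 9: G-Y =  8 → I
  i=10: P-S = 23 → X
  i=11: P-P =  0 → A
  i=12: R-S = 25 → Z
  i=13: Z-H = 18 → S
  i=14: F-X =  8 → I
  i=15: A-D = 23 → X
  i=16: Z-Z =  0 → A
  i=17: A-B = 25 → Z
  i=18: U-C = 18 → S
  i=19: M-E =  8 → I
  i=20: F-I = 23 → X
  i=21: V-V =  0 → A
  i=22: V-W = 25 → Z
  i=23: E-M = 18 → S
  i=24: M-E =  8 → I
  i=25: G-J = 23 → X
  i=26: Z-Z =  0 → A
  i=27: S-T = 25 → Z
  i=28: K-S = 18 → S
  shifts repeat with period 5: XAZSI

XAZSI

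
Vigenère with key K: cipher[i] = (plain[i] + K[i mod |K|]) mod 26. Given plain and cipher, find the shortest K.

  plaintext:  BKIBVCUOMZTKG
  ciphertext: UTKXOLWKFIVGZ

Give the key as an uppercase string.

TJCW

  i= 0: U-B = 19 → T
  i= 1: T-K =  9 → J
  i= 2: K-I =  2 → C
  i= 3: X-B = 22 → W
  i= 4: O-V = 19 → T
  i= 5: L-C =  9 → J
  i= 6: W-U =  2 → C
  i= 7: K-O = 22 → W
  i= 8: F-M = 19 → T
  i= 9: I-Z =  9 → J
  i=10: V-T =  2 → C
  i=11: G-K = 22 → W
  i=12: Z-G = 19 → T
  shifts repeat with period 4: TJCW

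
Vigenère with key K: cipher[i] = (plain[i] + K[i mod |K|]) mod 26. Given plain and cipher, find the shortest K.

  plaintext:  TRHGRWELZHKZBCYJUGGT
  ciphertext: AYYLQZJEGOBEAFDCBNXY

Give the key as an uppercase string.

  i= 0: A-T =  7 → H
  i= 1: Y-R =  7 → H
  i= 2: Y-H = 17 → R
  i= 3: L-G =  5 → F
  i= 4: Q-R = 25 → Z
  i= 5: Z-W =  3 → D
  i= 6: J-E =  5 → F
  i= 7: E-L = 19 → T
  i= 8: G-Z =  7 → H
  i= 9: O-H =  7 → H
  i=10: B-K = 17 → R
  i=11: E-Z =  5 → F
  i=12: A-B = 25 → Z
  i=13: F-C =  3 → D
  i=14: D-Y =  5 → F
  i=15: C-J = 19 → T
  i=16: B-U =  7 → H
  i=17: N-G =  7 → H
  i=18: X-G = 17 → R
  i=19: Y-T =  5 → F
  shifts repeat with period 8: HHRFZDFT

HHRFZDFT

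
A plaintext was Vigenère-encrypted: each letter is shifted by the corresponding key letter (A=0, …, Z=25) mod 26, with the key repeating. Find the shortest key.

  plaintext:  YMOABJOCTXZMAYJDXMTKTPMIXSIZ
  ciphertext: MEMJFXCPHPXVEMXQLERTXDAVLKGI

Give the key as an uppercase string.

  i= 0: M-Y = 14 → O
  i= 1: E-M = 18 → S
  i= 2: M-O = 24 → Y
  i= 3: J-A =  9 → J
  i= 4: F-B =  4 → E
  i= 5: X-J = 14 → O
  i= 6: C-O = 14 → O
  i= 7: P-C = 13 → N
  i= 8: H-T = 14 → O
  i= 9: P-X = 18 → S
  i=10: X-Z = 24 → Y
  i=11: V-M =  9 → J
  i=12: E-A =  4 → E
  i=13: M-Y = 14 → O
  i=14: X-J = 14 → O
  i=15: Q-D = 13 → N
  i=16: L-X = 14 → O
  i=17: E-M = 18 → S
  i=18: R-T = 24 → Y
  i=19: T-K =  9 → J
  i=20: X-T =  4 → E
  i=21: D-P = 14 → O
  i=22: A-M = 14 → O
  i=23: V-I = 13 → N
  i=24: L-X = 14 → O
  i=25: K-S = 18 → S
  i=26: G-I = 24 → Y
  i=27: I-Z =  9 → J
  shifts repeat with period 8: OSYJEOON

OSYJEOON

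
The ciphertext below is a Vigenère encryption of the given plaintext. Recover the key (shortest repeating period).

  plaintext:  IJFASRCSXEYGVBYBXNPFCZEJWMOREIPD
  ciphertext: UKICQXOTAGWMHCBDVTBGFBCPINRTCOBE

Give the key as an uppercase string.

MBDCYG

  i= 0: U-I = 12 → M
  i= 1: K-J =  1 → B
  i= 2: I-F =  3 → D
  i= 3: C-A =  2 → C
  i= 4: Q-S = 24 → Y
  i= 5: X-R =  6 → G
  i= 6: O-C = 12 → M
  i= 7: T-S =  1 → B
  i= 8: A-X =  3 → D
  i= 9: G-E =  2 → C
  i=10: W-Y = 24 → Y
  i=11: M-G =  6 → G
  i=12: H-V = 12 → M
  i=13: C-B =  1 → B
  i=14: B-Y =  3 → D
  i=15: D-B =  2 → C
  i=16: V-X = 24 → Y
  i=17: T-N =  6 → G
  i=18: B-P = 12 → M
  i=19: G-F =  1 → B
  i=20: F-C =  3 → D
  i=21: B-Z =  2 → C
  i=22: C-E = 24 → Y
  i=23: P-J =  6 → G
  i=24: I-W = 12 → M
  i=25: N-M =  1 → B
  i=26: R-O =  3 → D
  i=27: T-R =  2 → C
  i=28: C-E = 24 → Y
  i=29: O-I =  6 → G
  i=30: B-P = 12 → M
  i=31: E-D =  1 → B
  shifts repeat with period 6: MBDCYG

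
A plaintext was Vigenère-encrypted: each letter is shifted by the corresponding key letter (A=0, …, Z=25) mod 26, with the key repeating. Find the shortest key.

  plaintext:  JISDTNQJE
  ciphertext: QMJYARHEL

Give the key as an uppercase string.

  i= 0: Q-J =  7 → H
  i= 1: M-I =  4 → E
  i= 2: J-S = 17 → R
  i= 3: Y-D = 21 → V
  i= 4: A-T =  7 → H
  i= 5: R-N =  4 → E
  i= 6: H-Q = 17 → R
  i= 7: E-J = 21 → V
  i= 8: L-E =  7 → H
  shifts repeat with period 4: HERV

HERV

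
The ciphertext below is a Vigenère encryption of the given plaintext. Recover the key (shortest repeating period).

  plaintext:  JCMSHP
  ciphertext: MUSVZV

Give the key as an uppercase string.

DSG

  i= 0: M-J =  3 → D
  i= 1: U-C = 18 → S
  i= 2: S-M =  6 → G
  i= 3: V-S =  3 → D
  i= 4: Z-H = 18 → S
  i= 5: V-P =  6 → G
  shifts repeat with period 3: DSG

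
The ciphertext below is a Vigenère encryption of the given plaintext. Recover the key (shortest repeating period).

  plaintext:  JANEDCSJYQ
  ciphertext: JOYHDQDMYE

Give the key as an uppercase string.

  i= 0: J-J =  0 → A
  i= 1: O-A = 14 → O
  i= 2: Y-N = 11 → L
  i= 3: H-E =  3 → D
  i= 4: D-D =  0 → A
  i= 5: Q-C = 14 → O
  i= 6: D-S = 11 → L
  i= 7: M-J =  3 → D
  i= 8: Y-Y =  0 → A
  i= 9: E-Q = 14 → O
  shifts repeat with period 4: AOLD

AOLD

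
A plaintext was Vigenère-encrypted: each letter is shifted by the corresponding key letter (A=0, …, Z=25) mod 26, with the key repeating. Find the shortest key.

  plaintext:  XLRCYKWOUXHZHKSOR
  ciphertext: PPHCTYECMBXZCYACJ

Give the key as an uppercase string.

  i= 0: P-X = 18 → S
  i= 1: P-L =  4 → E
  i= 2: H-R = 16 → Q
  i= 3: C-C =  0 → A
  i= 4: T-Y = 21 → V
  i= 5: Y-K = 14 → O
  i= 6: E-W =  8 → I
  i= 7: C-O = 14 → O
  i= 8: M-U = 18 → S
  i= 9: B-X =  4 → E
  i=10: X-H = 16 → Q
  i=11: Z-Z =  0 → A
  i=12: C-H = 21 → V
  i=13: Y-K = 14 → O
  i=14: A-S =  8 → I
  i=15: C-O = 14 → O
  i=16: J-R = 18 → S
  shifts repeat with period 8: SEQAVOIO

SEQAVOIO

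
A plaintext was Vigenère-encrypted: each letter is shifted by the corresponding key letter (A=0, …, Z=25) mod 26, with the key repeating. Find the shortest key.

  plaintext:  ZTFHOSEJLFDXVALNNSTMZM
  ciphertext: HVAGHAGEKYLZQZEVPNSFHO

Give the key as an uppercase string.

  i= 0: H-Z =  8 → I
  i= 1: V-T =  2 → C
  i= 2: A-F = 21 → V
  i= 3: G-H = 25 → Z
  i= 4: H-O = 19 → T
  i= 5: A-S =  8 → I
  i= 6: G-E =  2 → C
  i= 7: E-J = 21 → V
  i= 8: K-L = 25 → Z
  i= 9: Y-F = 19 → T
  i=10: L-D =  8 → I
  i=11: Z-X =  2 → C
  i=12: Q-V = 21 → V
  i=13: Z-A = 25 → Z
  i=14: E-L = 19 → T
  i=15: V-N =  8 → I
  i=16: P-N =  2 → C
  i=17: N-S = 21 → V
  i=18: S-T = 25 → Z
  i=19: F-M = 19 → T
  i=20: H-Z =  8 → I
  i=21: O-M =  2 → C
  shifts repeat with period 5: ICVZT

ICVZT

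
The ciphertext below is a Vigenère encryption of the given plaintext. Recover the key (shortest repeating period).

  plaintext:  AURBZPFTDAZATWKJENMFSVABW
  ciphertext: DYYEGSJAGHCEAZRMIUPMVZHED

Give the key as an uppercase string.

  i= 0: D-A =  3 → D
  i= 1: Y-U =  4 → E
  i= 2: Y-R =  7 → H
  i= 3: E-B =  3 → D
  i= 4: G-Z =  7 → H
  i= 5: S-P =  3 → D
  i= 6: J-F =  4 → E
  i= 7: A-T =  7 → H
  i= 8: G-D =  3 → D
  i= 9: H-A =  7 → H
  i=10: C-Z =  3 → D
  i=11: E-A =  4 → E
  i=12: A-T =  7 → H
  i=13: Z-W =  3 → D
  i=14: R-K =  7 → H
  i=15: M-J =  3 → D
  i=16: I-E =  4 → E
  i=17: U-N =  7 → H
  i=18: P-M =  3 → D
  i=19: M-F =  7 → H
  i=20: V-S =  3 → D
  i=21: Z-V =  4 → E
  i=22: H-A =  7 → H
  i=23: E-B =  3 → D
  i=24: D-W =  7 → H
  shifts repeat with period 5: DEHDH

DEHDH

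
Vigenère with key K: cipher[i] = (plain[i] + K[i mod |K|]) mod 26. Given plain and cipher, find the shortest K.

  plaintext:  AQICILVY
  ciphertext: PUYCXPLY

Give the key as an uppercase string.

PEQA

  i= 0: P-A = 15 → P
  i= 1: U-Q =  4 → E
  i= 2: Y-I = 16 → Q
  i= 3: C-C =  0 → A
  i= 4: X-I = 15 → P
  i= 5: P-L =  4 → E
  i= 6: L-V = 16 → Q
  i= 7: Y-Y =  0 → A
  shifts repeat with period 4: PEQA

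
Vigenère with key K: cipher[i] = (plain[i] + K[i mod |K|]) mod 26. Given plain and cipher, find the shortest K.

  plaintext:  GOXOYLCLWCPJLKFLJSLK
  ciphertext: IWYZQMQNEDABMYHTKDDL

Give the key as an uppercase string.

CIBLSBO

  i= 0: I-G =  2 → C
  i= 1: W-O =  8 → I
  i= 2: Y-X =  1 → B
  i= 3: Z-O = 11 → L
  i= 4: Q-Y = 18 → S
  i= 5: M-L =  1 → B
  i= 6: Q-C = 14 → O
  i= 7: N-L =  2 → C
  i= 8: E-W =  8 → I
  i= 9: D-C =  1 → B
  i=10: A-P = 11 → L
  i=11: B-J = 18 → S
  i=12: M-L =  1 → B
  i=13: Y-K = 14 → O
  i=14: H-F =  2 → C
  i=15: T-L =  8 → I
  i=16: K-J =  1 → B
  i=17: D-S = 11 → L
  i=18: D-L = 18 → S
  i=19: L-K =  1 → B
  shifts repeat with period 7: CIBLSBO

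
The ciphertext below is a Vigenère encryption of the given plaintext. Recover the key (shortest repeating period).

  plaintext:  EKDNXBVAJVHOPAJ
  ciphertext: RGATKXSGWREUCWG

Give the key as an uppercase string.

  i= 0: R-E = 13 → N
  i= 1: G-K = 22 → W
  i= 2: A-D = 23 → X
  i= 3: T-N =  6 → G
  i= 4: K-X = 13 → N
  i= 5: X-B = 22 → W
  i= 6: S-V = 23 → X
  i= 7: G-A =  6 → G
  i= 8: W-J = 13 → N
  i= 9: R-V = 22 → W
  i=10: E-H = 23 → X
  i=11: U-O =  6 → G
  i=12: C-P = 13 → N
  i=13: W-A = 22 → W
  i=14: G-J = 23 → X
  shifts repeat with period 4: NWXG

NWXG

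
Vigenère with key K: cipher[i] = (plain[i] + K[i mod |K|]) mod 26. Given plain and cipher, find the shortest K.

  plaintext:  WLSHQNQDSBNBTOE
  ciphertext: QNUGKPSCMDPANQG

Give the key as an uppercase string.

UCCZ

  i= 0: Q-W = 20 → U
  i= 1: N-L =  2 → C
  i= 2: U-S =  2 → C
  i= 3: G-H = 25 → Z
  i= 4: K-Q = 20 → U
  i= 5: P-N =  2 → C
  i= 6: S-Q =  2 → C
  i= 7: C-D = 25 → Z
  i= 8: M-S = 20 → U
  i= 9: D-B =  2 → C
  i=10: P-N =  2 → C
  i=11: A-B = 25 → Z
  i=12: N-T = 20 → U
  i=13: Q-O =  2 → C
  i=14: G-E =  2 → C
  shifts repeat with period 4: UCCZ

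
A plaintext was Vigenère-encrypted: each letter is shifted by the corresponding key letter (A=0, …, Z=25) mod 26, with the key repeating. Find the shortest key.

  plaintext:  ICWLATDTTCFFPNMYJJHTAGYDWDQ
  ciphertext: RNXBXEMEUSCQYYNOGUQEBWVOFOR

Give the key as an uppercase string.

  i= 0: R-I =  9 → J
  i= 1: N-C = 11 → L
  i= 2: X-W =  1 → B
  i= 3: B-L = 16 → Q
  i= 4: X-A = 23 → X
  i= 5: E-T = 11 → L
  i= 6: M-D =  9 → J
  i= 7: E-T = 11 → L
  i= 8: U-T =  1 → B
  i= 9: S-C = 16 → Q
  i=10: C-F = 23 → X
  i=11: Q-F = 11 → L
  i=12: Y-P =  9 → J
  i=13: Y-N = 11 → L
  i=14: N-M =  1 → B
  i=15: O-Y = 16 → Q
  i=16: G-J = 23 → X
  i=17: U-J = 11 → L
  i=18: Q-H =  9 → J
  i=19: E-T = 11 → L
  i=20: B-A =  1 → B
  i=21: W-G = 16 → Q
  i=22: V-Y = 23 → X
  i=23: O-D = 11 → L
  i=24: F-W =  9 → J
  i=25: O-D = 11 → L
  i=26: R-Q =  1 → B
  shifts repeat with period 6: JLBQXL

JLBQXL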